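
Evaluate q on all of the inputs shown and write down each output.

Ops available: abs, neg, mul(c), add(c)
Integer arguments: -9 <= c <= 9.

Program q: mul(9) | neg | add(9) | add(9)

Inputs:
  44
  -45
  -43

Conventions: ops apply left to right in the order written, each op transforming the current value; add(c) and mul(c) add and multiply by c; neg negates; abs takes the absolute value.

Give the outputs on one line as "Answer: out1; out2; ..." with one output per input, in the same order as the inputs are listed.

Execution, op by op:
  44 -> 396 -> -396 -> -387 -> -378
  -45 -> -405 -> 405 -> 414 -> 423
  -43 -> -387 -> 387 -> 396 -> 405

-378; 423; 405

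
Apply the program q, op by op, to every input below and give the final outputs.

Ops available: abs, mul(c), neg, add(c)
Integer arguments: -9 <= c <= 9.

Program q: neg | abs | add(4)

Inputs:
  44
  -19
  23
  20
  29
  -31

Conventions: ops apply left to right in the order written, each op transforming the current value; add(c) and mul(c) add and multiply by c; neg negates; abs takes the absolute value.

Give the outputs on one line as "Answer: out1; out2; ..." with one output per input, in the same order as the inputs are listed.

Execution, op by op:
  44 -> -44 -> 44 -> 48
  -19 -> 19 -> 19 -> 23
  23 -> -23 -> 23 -> 27
  20 -> -20 -> 20 -> 24
  29 -> -29 -> 29 -> 33
  -31 -> 31 -> 31 -> 35

48; 23; 27; 24; 33; 35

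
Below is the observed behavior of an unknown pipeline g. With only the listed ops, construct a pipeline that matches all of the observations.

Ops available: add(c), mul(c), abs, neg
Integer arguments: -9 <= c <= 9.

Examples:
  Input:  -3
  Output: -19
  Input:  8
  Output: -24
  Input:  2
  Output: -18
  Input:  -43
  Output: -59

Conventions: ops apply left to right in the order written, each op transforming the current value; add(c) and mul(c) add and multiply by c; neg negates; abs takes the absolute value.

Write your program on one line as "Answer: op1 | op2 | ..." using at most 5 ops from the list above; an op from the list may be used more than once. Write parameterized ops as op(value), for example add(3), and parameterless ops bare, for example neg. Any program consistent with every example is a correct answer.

neg | abs | add(9) | neg | add(-7)

Check, running the answer program on each example:
  -3 -> 3 -> 3 -> 12 -> -12 -> -19
  8 -> -8 -> 8 -> 17 -> -17 -> -24
  2 -> -2 -> 2 -> 11 -> -11 -> -18
  -43 -> 43 -> 43 -> 52 -> -52 -> -59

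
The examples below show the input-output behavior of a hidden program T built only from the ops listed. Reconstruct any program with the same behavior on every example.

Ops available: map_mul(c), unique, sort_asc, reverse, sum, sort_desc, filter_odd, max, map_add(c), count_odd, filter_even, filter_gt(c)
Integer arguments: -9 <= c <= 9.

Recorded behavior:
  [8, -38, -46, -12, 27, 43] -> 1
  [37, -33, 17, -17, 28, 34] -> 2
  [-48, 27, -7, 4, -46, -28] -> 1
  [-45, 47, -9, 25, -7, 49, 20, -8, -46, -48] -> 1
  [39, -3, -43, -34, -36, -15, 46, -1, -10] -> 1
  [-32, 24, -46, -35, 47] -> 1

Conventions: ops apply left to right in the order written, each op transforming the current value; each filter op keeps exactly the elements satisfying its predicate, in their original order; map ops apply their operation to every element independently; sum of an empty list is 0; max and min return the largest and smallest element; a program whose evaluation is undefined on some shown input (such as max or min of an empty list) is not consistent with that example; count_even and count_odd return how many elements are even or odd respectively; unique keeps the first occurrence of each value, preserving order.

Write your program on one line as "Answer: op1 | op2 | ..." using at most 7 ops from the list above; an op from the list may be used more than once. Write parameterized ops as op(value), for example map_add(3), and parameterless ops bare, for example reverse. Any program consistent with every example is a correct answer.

reverse | sort_desc | map_add(-3) | filter_gt(0) | reverse | count_odd

Check, running the answer program on each example:
  [8, -38, -46, -12, 27, 43] -> [43, 27, -12, -46, -38, 8] -> [43, 27, 8, -12, -38, -46] -> [40, 24, 5, -15, -41, -49] -> [40, 24, 5] -> [5, 24, 40] -> 1
  [37, -33, 17, -17, 28, 34] -> [34, 28, -17, 17, -33, 37] -> [37, 34, 28, 17, -17, -33] -> [34, 31, 25, 14, -20, -36] -> [34, 31, 25, 14] -> [14, 25, 31, 34] -> 2
  [-48, 27, -7, 4, -46, -28] -> [-28, -46, 4, -7, 27, -48] -> [27, 4, -7, -28, -46, -48] -> [24, 1, -10, -31, -49, -51] -> [24, 1] -> [1, 24] -> 1
  [-45, 47, -9, 25, -7, 49, 20, -8, -46, -48] -> [-48, -46, -8, 20, 49, -7, 25, -9, 47, -45] -> [49, 47, 25, 20, -7, -8, -9, -45, -46, -48] -> [46, 44, 22, 17, -10, -11, -12, -48, -49, -51] -> [46, 44, 22, 17] -> [17, 22, 44, 46] -> 1
  [39, -3, -43, -34, -36, -15, 46, -1, -10] -> [-10, -1, 46, -15, -36, -34, -43, -3, 39] -> [46, 39, -1, -3, -10, -15, -34, -36, -43] -> [43, 36, -4, -6, -13, -18, -37, -39, -46] -> [43, 36] -> [36, 43] -> 1
  [-32, 24, -46, -35, 47] -> [47, -35, -46, 24, -32] -> [47, 24, -32, -35, -46] -> [44, 21, -35, -38, -49] -> [44, 21] -> [21, 44] -> 1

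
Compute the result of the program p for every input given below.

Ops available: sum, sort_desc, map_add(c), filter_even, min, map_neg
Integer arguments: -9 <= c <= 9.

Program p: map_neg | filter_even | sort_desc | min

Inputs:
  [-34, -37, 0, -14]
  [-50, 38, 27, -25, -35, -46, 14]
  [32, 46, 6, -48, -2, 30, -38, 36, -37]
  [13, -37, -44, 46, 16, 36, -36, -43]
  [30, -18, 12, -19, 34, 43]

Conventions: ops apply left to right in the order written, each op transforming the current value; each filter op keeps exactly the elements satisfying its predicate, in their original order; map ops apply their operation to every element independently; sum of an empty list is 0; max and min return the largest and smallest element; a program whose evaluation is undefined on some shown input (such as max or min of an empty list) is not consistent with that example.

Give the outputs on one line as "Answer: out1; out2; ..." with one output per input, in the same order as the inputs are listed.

0; -38; -46; -46; -34

Execution, op by op:
  [-34, -37, 0, -14] -> [34, 37, 0, 14] -> [34, 0, 14] -> [34, 14, 0] -> 0
  [-50, 38, 27, -25, -35, -46, 14] -> [50, -38, -27, 25, 35, 46, -14] -> [50, -38, 46, -14] -> [50, 46, -14, -38] -> -38
  [32, 46, 6, -48, -2, 30, -38, 36, -37] -> [-32, -46, -6, 48, 2, -30, 38, -36, 37] -> [-32, -46, -6, 48, 2, -30, 38, -36] -> [48, 38, 2, -6, -30, -32, -36, -46] -> -46
  [13, -37, -44, 46, 16, 36, -36, -43] -> [-13, 37, 44, -46, -16, -36, 36, 43] -> [44, -46, -16, -36, 36] -> [44, 36, -16, -36, -46] -> -46
  [30, -18, 12, -19, 34, 43] -> [-30, 18, -12, 19, -34, -43] -> [-30, 18, -12, -34] -> [18, -12, -30, -34] -> -34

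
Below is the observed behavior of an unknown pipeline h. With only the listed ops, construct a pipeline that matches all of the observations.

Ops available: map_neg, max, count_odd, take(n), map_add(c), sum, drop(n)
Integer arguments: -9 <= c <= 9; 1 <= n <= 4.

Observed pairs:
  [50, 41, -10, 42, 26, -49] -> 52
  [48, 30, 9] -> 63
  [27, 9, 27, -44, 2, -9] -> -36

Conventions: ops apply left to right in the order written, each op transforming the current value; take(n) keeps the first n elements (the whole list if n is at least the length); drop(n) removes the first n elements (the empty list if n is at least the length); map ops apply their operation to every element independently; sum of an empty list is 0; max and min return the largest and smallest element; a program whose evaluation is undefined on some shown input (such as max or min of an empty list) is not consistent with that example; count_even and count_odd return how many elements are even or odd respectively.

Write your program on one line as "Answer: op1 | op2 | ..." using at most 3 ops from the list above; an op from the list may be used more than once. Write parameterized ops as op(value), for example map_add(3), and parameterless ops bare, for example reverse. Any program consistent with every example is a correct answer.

map_add(-8) | sum

Check, running the answer program on each example:
  [50, 41, -10, 42, 26, -49] -> [42, 33, -18, 34, 18, -57] -> 52
  [48, 30, 9] -> [40, 22, 1] -> 63
  [27, 9, 27, -44, 2, -9] -> [19, 1, 19, -52, -6, -17] -> -36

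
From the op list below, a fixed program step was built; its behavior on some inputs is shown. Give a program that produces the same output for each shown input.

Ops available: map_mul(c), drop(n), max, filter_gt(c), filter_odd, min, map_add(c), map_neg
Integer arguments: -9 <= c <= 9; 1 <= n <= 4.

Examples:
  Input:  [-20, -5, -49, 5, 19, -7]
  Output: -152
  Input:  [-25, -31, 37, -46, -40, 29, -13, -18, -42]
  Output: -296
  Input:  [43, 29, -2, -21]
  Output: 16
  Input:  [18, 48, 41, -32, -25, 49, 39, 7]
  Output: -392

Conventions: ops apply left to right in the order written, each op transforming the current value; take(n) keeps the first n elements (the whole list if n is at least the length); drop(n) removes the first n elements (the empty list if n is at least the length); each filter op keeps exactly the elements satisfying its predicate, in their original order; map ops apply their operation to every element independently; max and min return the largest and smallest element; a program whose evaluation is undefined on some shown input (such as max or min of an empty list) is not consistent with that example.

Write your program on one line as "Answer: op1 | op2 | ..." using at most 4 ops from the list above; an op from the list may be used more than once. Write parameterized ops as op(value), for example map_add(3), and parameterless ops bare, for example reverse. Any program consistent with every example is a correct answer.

drop(2) | map_mul(-8) | min

Check, running the answer program on each example:
  [-20, -5, -49, 5, 19, -7] -> [-49, 5, 19, -7] -> [392, -40, -152, 56] -> -152
  [-25, -31, 37, -46, -40, 29, -13, -18, -42] -> [37, -46, -40, 29, -13, -18, -42] -> [-296, 368, 320, -232, 104, 144, 336] -> -296
  [43, 29, -2, -21] -> [-2, -21] -> [16, 168] -> 16
  [18, 48, 41, -32, -25, 49, 39, 7] -> [41, -32, -25, 49, 39, 7] -> [-328, 256, 200, -392, -312, -56] -> -392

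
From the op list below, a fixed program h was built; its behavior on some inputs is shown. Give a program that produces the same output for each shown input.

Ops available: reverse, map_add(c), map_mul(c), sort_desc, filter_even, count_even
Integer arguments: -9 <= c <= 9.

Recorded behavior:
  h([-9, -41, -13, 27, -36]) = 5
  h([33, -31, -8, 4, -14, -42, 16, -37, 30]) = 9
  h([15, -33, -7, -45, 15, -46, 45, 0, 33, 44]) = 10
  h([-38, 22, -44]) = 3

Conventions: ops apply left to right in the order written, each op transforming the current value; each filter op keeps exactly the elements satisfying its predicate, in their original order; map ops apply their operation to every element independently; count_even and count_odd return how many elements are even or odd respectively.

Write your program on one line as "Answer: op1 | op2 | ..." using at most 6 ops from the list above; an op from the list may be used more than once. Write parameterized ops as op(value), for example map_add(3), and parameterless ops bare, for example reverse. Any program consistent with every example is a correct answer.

map_mul(-8) | map_add(2) | map_add(7) | map_mul(-1) | map_mul(-6) | count_even

Check, running the answer program on each example:
  [-9, -41, -13, 27, -36] -> [72, 328, 104, -216, 288] -> [74, 330, 106, -214, 290] -> [81, 337, 113, -207, 297] -> [-81, -337, -113, 207, -297] -> [486, 2022, 678, -1242, 1782] -> 5
  [33, -31, -8, 4, -14, -42, 16, -37, 30] -> [-264, 248, 64, -32, 112, 336, -128, 296, -240] -> [-262, 250, 66, -30, 114, 338, -126, 298, -238] -> [-255, 257, 73, -23, 121, 345, -119, 305, -231] -> [255, -257, -73, 23, -121, -345, 119, -305, 231] -> [-1530, 1542, 438, -138, 726, 2070, -714, 1830, -1386] -> 9
  [15, -33, -7, -45, 15, -46, 45, 0, 33, 44] -> [-120, 264, 56, 360, -120, 368, -360, 0, -264, -352] -> [-118, 266, 58, 362, -118, 370, -358, 2, -262, -350] -> [-111, 273, 65, 369, -111, 377, -351, 9, -255, -343] -> [111, -273, -65, -369, 111, -377, 351, -9, 255, 343] -> [-666, 1638, 390, 2214, -666, 2262, -2106, 54, -1530, -2058] -> 10
  [-38, 22, -44] -> [304, -176, 352] -> [306, -174, 354] -> [313, -167, 361] -> [-313, 167, -361] -> [1878, -1002, 2166] -> 3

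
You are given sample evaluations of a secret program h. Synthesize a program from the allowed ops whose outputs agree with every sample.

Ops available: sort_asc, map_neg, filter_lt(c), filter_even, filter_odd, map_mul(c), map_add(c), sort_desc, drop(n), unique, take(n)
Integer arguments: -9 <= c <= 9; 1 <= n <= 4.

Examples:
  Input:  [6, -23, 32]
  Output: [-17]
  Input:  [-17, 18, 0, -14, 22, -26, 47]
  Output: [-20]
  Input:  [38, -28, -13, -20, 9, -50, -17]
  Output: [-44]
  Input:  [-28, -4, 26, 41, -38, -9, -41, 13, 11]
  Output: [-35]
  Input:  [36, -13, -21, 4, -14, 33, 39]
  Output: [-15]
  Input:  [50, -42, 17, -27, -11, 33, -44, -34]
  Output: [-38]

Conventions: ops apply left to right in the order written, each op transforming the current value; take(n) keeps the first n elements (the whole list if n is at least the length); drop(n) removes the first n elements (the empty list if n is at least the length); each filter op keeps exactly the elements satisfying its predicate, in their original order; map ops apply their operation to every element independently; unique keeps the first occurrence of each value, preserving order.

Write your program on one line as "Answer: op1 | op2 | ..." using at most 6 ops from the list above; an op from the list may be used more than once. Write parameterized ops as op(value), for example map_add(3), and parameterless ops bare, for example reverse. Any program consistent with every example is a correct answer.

filter_lt(0) | map_add(9) | filter_lt(1) | sort_asc | take(1) | map_add(-3)

Check, running the answer program on each example:
  [6, -23, 32] -> [-23] -> [-14] -> [-14] -> [-14] -> [-14] -> [-17]
  [-17, 18, 0, -14, 22, -26, 47] -> [-17, -14, -26] -> [-8, -5, -17] -> [-8, -5, -17] -> [-17, -8, -5] -> [-17] -> [-20]
  [38, -28, -13, -20, 9, -50, -17] -> [-28, -13, -20, -50, -17] -> [-19, -4, -11, -41, -8] -> [-19, -4, -11, -41, -8] -> [-41, -19, -11, -8, -4] -> [-41] -> [-44]
  [-28, -4, 26, 41, -38, -9, -41, 13, 11] -> [-28, -4, -38, -9, -41] -> [-19, 5, -29, 0, -32] -> [-19, -29, 0, -32] -> [-32, -29, -19, 0] -> [-32] -> [-35]
  [36, -13, -21, 4, -14, 33, 39] -> [-13, -21, -14] -> [-4, -12, -5] -> [-4, -12, -5] -> [-12, -5, -4] -> [-12] -> [-15]
  [50, -42, 17, -27, -11, 33, -44, -34] -> [-42, -27, -11, -44, -34] -> [-33, -18, -2, -35, -25] -> [-33, -18, -2, -35, -25] -> [-35, -33, -25, -18, -2] -> [-35] -> [-38]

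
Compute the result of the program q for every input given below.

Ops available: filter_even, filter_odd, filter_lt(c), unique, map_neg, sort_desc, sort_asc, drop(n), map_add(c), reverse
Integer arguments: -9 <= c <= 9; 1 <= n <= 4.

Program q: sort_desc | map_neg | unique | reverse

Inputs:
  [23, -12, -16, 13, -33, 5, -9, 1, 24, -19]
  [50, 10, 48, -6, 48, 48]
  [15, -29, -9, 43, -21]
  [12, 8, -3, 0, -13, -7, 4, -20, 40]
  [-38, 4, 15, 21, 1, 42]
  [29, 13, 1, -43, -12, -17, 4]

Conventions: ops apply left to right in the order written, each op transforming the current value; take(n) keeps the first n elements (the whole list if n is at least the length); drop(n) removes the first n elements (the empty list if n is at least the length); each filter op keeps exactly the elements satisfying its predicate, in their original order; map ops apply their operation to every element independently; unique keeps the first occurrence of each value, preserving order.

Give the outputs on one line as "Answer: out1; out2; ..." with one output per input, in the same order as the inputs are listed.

[33, 19, 16, 12, 9, -1, -5, -13, -23, -24]; [6, -10, -48, -50]; [29, 21, 9, -15, -43]; [20, 13, 7, 3, 0, -4, -8, -12, -40]; [38, -1, -4, -15, -21, -42]; [43, 17, 12, -1, -4, -13, -29]

Execution, op by op:
  [23, -12, -16, 13, -33, 5, -9, 1, 24, -19] -> [24, 23, 13, 5, 1, -9, -12, -16, -19, -33] -> [-24, -23, -13, -5, -1, 9, 12, 16, 19, 33] -> [-24, -23, -13, -5, -1, 9, 12, 16, 19, 33] -> [33, 19, 16, 12, 9, -1, -5, -13, -23, -24]
  [50, 10, 48, -6, 48, 48] -> [50, 48, 48, 48, 10, -6] -> [-50, -48, -48, -48, -10, 6] -> [-50, -48, -10, 6] -> [6, -10, -48, -50]
  [15, -29, -9, 43, -21] -> [43, 15, -9, -21, -29] -> [-43, -15, 9, 21, 29] -> [-43, -15, 9, 21, 29] -> [29, 21, 9, -15, -43]
  [12, 8, -3, 0, -13, -7, 4, -20, 40] -> [40, 12, 8, 4, 0, -3, -7, -13, -20] -> [-40, -12, -8, -4, 0, 3, 7, 13, 20] -> [-40, -12, -8, -4, 0, 3, 7, 13, 20] -> [20, 13, 7, 3, 0, -4, -8, -12, -40]
  [-38, 4, 15, 21, 1, 42] -> [42, 21, 15, 4, 1, -38] -> [-42, -21, -15, -4, -1, 38] -> [-42, -21, -15, -4, -1, 38] -> [38, -1, -4, -15, -21, -42]
  [29, 13, 1, -43, -12, -17, 4] -> [29, 13, 4, 1, -12, -17, -43] -> [-29, -13, -4, -1, 12, 17, 43] -> [-29, -13, -4, -1, 12, 17, 43] -> [43, 17, 12, -1, -4, -13, -29]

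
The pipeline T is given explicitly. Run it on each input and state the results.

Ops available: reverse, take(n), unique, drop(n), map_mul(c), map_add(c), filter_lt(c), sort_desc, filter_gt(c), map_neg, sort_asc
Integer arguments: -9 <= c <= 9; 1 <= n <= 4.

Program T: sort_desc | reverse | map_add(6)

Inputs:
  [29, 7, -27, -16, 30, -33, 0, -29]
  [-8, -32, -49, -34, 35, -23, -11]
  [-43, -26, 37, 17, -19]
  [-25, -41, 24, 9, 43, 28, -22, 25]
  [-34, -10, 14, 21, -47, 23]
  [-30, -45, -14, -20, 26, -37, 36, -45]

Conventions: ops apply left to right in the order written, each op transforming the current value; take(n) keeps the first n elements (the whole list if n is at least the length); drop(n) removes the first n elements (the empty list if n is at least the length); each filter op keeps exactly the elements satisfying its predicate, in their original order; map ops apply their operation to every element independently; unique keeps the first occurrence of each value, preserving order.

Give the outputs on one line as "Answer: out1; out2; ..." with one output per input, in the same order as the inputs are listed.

[-27, -23, -21, -10, 6, 13, 35, 36]; [-43, -28, -26, -17, -5, -2, 41]; [-37, -20, -13, 23, 43]; [-35, -19, -16, 15, 30, 31, 34, 49]; [-41, -28, -4, 20, 27, 29]; [-39, -39, -31, -24, -14, -8, 32, 42]

Execution, op by op:
  [29, 7, -27, -16, 30, -33, 0, -29] -> [30, 29, 7, 0, -16, -27, -29, -33] -> [-33, -29, -27, -16, 0, 7, 29, 30] -> [-27, -23, -21, -10, 6, 13, 35, 36]
  [-8, -32, -49, -34, 35, -23, -11] -> [35, -8, -11, -23, -32, -34, -49] -> [-49, -34, -32, -23, -11, -8, 35] -> [-43, -28, -26, -17, -5, -2, 41]
  [-43, -26, 37, 17, -19] -> [37, 17, -19, -26, -43] -> [-43, -26, -19, 17, 37] -> [-37, -20, -13, 23, 43]
  [-25, -41, 24, 9, 43, 28, -22, 25] -> [43, 28, 25, 24, 9, -22, -25, -41] -> [-41, -25, -22, 9, 24, 25, 28, 43] -> [-35, -19, -16, 15, 30, 31, 34, 49]
  [-34, -10, 14, 21, -47, 23] -> [23, 21, 14, -10, -34, -47] -> [-47, -34, -10, 14, 21, 23] -> [-41, -28, -4, 20, 27, 29]
  [-30, -45, -14, -20, 26, -37, 36, -45] -> [36, 26, -14, -20, -30, -37, -45, -45] -> [-45, -45, -37, -30, -20, -14, 26, 36] -> [-39, -39, -31, -24, -14, -8, 32, 42]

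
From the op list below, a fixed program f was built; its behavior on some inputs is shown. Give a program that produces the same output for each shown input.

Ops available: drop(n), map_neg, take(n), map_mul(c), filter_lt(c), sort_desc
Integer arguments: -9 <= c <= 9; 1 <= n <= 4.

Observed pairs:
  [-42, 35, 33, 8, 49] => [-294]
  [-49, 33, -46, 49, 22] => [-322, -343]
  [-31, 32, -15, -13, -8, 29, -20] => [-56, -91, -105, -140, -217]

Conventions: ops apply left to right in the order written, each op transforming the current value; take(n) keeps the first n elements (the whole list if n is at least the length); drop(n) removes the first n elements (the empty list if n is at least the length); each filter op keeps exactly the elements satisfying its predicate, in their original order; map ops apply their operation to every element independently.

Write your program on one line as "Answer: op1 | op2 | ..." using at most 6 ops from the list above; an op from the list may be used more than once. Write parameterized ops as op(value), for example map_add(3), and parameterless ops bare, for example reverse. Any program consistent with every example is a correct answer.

map_mul(-7) | map_neg | sort_desc | drop(2) | filter_lt(-8)

Check, running the answer program on each example:
  [-42, 35, 33, 8, 49] -> [294, -245, -231, -56, -343] -> [-294, 245, 231, 56, 343] -> [343, 245, 231, 56, -294] -> [231, 56, -294] -> [-294]
  [-49, 33, -46, 49, 22] -> [343, -231, 322, -343, -154] -> [-343, 231, -322, 343, 154] -> [343, 231, 154, -322, -343] -> [154, -322, -343] -> [-322, -343]
  [-31, 32, -15, -13, -8, 29, -20] -> [217, -224, 105, 91, 56, -203, 140] -> [-217, 224, -105, -91, -56, 203, -140] -> [224, 203, -56, -91, -105, -140, -217] -> [-56, -91, -105, -140, -217] -> [-56, -91, -105, -140, -217]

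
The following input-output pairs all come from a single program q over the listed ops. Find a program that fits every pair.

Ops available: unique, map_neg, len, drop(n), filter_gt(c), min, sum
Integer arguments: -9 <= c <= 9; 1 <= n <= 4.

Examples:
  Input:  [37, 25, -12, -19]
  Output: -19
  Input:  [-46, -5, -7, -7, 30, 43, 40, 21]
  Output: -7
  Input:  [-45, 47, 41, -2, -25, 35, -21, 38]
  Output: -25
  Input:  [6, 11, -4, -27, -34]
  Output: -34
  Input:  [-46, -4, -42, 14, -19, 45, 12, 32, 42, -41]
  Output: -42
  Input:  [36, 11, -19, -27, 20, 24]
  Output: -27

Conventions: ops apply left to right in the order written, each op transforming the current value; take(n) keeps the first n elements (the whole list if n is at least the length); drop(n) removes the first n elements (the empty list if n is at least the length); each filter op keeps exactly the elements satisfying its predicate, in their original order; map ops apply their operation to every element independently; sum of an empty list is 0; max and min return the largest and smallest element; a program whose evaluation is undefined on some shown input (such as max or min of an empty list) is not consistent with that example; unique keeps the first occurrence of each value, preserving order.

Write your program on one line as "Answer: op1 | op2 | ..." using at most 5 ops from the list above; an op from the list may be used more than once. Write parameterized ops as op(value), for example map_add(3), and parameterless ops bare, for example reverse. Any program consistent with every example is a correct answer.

map_neg | drop(1) | unique | map_neg | min

Check, running the answer program on each example:
  [37, 25, -12, -19] -> [-37, -25, 12, 19] -> [-25, 12, 19] -> [-25, 12, 19] -> [25, -12, -19] -> -19
  [-46, -5, -7, -7, 30, 43, 40, 21] -> [46, 5, 7, 7, -30, -43, -40, -21] -> [5, 7, 7, -30, -43, -40, -21] -> [5, 7, -30, -43, -40, -21] -> [-5, -7, 30, 43, 40, 21] -> -7
  [-45, 47, 41, -2, -25, 35, -21, 38] -> [45, -47, -41, 2, 25, -35, 21, -38] -> [-47, -41, 2, 25, -35, 21, -38] -> [-47, -41, 2, 25, -35, 21, -38] -> [47, 41, -2, -25, 35, -21, 38] -> -25
  [6, 11, -4, -27, -34] -> [-6, -11, 4, 27, 34] -> [-11, 4, 27, 34] -> [-11, 4, 27, 34] -> [11, -4, -27, -34] -> -34
  [-46, -4, -42, 14, -19, 45, 12, 32, 42, -41] -> [46, 4, 42, -14, 19, -45, -12, -32, -42, 41] -> [4, 42, -14, 19, -45, -12, -32, -42, 41] -> [4, 42, -14, 19, -45, -12, -32, -42, 41] -> [-4, -42, 14, -19, 45, 12, 32, 42, -41] -> -42
  [36, 11, -19, -27, 20, 24] -> [-36, -11, 19, 27, -20, -24] -> [-11, 19, 27, -20, -24] -> [-11, 19, 27, -20, -24] -> [11, -19, -27, 20, 24] -> -27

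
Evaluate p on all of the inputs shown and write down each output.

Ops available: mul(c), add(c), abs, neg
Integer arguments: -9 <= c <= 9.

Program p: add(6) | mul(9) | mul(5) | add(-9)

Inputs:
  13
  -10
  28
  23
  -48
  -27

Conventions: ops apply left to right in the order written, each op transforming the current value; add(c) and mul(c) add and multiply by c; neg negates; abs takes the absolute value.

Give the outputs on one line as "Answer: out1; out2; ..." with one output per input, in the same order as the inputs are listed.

Execution, op by op:
  13 -> 19 -> 171 -> 855 -> 846
  -10 -> -4 -> -36 -> -180 -> -189
  28 -> 34 -> 306 -> 1530 -> 1521
  23 -> 29 -> 261 -> 1305 -> 1296
  -48 -> -42 -> -378 -> -1890 -> -1899
  -27 -> -21 -> -189 -> -945 -> -954

846; -189; 1521; 1296; -1899; -954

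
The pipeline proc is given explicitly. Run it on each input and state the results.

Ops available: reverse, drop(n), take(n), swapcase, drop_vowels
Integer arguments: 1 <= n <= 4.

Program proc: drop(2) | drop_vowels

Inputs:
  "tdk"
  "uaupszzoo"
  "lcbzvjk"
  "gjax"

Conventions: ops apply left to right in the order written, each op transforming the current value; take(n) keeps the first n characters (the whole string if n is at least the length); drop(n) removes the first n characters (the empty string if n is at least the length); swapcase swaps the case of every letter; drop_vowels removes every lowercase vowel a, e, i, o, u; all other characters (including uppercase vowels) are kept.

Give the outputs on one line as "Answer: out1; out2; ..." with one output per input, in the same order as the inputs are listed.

"k"; "pszz"; "bzvjk"; "x"

Execution, op by op:
  "tdk" -> "k" -> "k"
  "uaupszzoo" -> "upszzoo" -> "pszz"
  "lcbzvjk" -> "bzvjk" -> "bzvjk"
  "gjax" -> "ax" -> "x"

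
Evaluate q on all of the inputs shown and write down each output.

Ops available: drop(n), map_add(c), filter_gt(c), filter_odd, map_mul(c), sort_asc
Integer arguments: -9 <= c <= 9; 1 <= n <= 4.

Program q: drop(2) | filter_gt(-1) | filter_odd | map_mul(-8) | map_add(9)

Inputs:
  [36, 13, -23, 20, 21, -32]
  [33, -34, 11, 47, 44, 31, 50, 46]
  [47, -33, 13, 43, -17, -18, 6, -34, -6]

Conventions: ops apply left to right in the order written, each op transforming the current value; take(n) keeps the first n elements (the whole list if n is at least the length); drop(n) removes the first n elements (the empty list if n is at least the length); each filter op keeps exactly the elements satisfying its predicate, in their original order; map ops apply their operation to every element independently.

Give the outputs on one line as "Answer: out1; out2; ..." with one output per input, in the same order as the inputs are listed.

[-159]; [-79, -367, -239]; [-95, -335]

Execution, op by op:
  [36, 13, -23, 20, 21, -32] -> [-23, 20, 21, -32] -> [20, 21] -> [21] -> [-168] -> [-159]
  [33, -34, 11, 47, 44, 31, 50, 46] -> [11, 47, 44, 31, 50, 46] -> [11, 47, 44, 31, 50, 46] -> [11, 47, 31] -> [-88, -376, -248] -> [-79, -367, -239]
  [47, -33, 13, 43, -17, -18, 6, -34, -6] -> [13, 43, -17, -18, 6, -34, -6] -> [13, 43, 6] -> [13, 43] -> [-104, -344] -> [-95, -335]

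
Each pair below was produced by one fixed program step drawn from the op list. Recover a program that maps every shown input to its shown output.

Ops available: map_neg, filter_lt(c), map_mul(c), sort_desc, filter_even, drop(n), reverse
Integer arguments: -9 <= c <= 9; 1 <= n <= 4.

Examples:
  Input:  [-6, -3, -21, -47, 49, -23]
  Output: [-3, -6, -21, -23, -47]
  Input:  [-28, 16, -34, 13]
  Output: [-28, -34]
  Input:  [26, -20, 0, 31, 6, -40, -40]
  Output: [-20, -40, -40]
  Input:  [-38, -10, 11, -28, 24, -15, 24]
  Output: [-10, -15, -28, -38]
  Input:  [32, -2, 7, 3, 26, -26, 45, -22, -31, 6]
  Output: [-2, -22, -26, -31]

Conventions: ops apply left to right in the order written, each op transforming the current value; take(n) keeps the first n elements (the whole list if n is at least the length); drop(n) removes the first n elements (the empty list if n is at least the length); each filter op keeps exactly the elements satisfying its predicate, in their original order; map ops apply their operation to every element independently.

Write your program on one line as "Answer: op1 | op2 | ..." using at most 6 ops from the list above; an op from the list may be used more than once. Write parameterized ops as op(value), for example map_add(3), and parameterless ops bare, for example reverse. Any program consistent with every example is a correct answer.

reverse | sort_desc | reverse | filter_lt(0) | sort_desc

Check, running the answer program on each example:
  [-6, -3, -21, -47, 49, -23] -> [-23, 49, -47, -21, -3, -6] -> [49, -3, -6, -21, -23, -47] -> [-47, -23, -21, -6, -3, 49] -> [-47, -23, -21, -6, -3] -> [-3, -6, -21, -23, -47]
  [-28, 16, -34, 13] -> [13, -34, 16, -28] -> [16, 13, -28, -34] -> [-34, -28, 13, 16] -> [-34, -28] -> [-28, -34]
  [26, -20, 0, 31, 6, -40, -40] -> [-40, -40, 6, 31, 0, -20, 26] -> [31, 26, 6, 0, -20, -40, -40] -> [-40, -40, -20, 0, 6, 26, 31] -> [-40, -40, -20] -> [-20, -40, -40]
  [-38, -10, 11, -28, 24, -15, 24] -> [24, -15, 24, -28, 11, -10, -38] -> [24, 24, 11, -10, -15, -28, -38] -> [-38, -28, -15, -10, 11, 24, 24] -> [-38, -28, -15, -10] -> [-10, -15, -28, -38]
  [32, -2, 7, 3, 26, -26, 45, -22, -31, 6] -> [6, -31, -22, 45, -26, 26, 3, 7, -2, 32] -> [45, 32, 26, 7, 6, 3, -2, -22, -26, -31] -> [-31, -26, -22, -2, 3, 6, 7, 26, 32, 45] -> [-31, -26, -22, -2] -> [-2, -22, -26, -31]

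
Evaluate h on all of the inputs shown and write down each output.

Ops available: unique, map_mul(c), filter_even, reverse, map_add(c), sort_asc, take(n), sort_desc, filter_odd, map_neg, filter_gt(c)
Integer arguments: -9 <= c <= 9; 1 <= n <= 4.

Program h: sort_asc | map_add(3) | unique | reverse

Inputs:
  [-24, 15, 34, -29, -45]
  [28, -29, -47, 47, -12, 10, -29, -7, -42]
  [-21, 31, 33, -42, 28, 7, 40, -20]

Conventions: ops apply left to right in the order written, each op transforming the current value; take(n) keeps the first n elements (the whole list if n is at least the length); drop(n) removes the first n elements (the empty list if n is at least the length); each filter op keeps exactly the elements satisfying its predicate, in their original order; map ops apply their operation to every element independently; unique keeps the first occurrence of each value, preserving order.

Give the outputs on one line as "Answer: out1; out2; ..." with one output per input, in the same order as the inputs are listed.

Execution, op by op:
  [-24, 15, 34, -29, -45] -> [-45, -29, -24, 15, 34] -> [-42, -26, -21, 18, 37] -> [-42, -26, -21, 18, 37] -> [37, 18, -21, -26, -42]
  [28, -29, -47, 47, -12, 10, -29, -7, -42] -> [-47, -42, -29, -29, -12, -7, 10, 28, 47] -> [-44, -39, -26, -26, -9, -4, 13, 31, 50] -> [-44, -39, -26, -9, -4, 13, 31, 50] -> [50, 31, 13, -4, -9, -26, -39, -44]
  [-21, 31, 33, -42, 28, 7, 40, -20] -> [-42, -21, -20, 7, 28, 31, 33, 40] -> [-39, -18, -17, 10, 31, 34, 36, 43] -> [-39, -18, -17, 10, 31, 34, 36, 43] -> [43, 36, 34, 31, 10, -17, -18, -39]

[37, 18, -21, -26, -42]; [50, 31, 13, -4, -9, -26, -39, -44]; [43, 36, 34, 31, 10, -17, -18, -39]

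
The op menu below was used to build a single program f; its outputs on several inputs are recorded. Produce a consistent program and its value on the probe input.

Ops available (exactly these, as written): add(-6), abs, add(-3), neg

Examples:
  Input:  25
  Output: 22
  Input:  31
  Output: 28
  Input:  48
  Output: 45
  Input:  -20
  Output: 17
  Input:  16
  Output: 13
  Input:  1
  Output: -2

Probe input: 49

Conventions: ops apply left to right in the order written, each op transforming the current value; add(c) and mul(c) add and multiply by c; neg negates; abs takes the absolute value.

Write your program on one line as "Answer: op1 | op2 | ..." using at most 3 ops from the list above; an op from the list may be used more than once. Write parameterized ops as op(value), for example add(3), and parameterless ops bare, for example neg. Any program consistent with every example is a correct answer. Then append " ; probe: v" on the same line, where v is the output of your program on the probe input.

abs | add(-3) ; probe: 46

Check, running the answer program on each example:
  25 -> 25 -> 22
  31 -> 31 -> 28
  48 -> 48 -> 45
  -20 -> 20 -> 17
  16 -> 16 -> 13
  1 -> 1 -> -2
  probe: 49 -> 49 -> 46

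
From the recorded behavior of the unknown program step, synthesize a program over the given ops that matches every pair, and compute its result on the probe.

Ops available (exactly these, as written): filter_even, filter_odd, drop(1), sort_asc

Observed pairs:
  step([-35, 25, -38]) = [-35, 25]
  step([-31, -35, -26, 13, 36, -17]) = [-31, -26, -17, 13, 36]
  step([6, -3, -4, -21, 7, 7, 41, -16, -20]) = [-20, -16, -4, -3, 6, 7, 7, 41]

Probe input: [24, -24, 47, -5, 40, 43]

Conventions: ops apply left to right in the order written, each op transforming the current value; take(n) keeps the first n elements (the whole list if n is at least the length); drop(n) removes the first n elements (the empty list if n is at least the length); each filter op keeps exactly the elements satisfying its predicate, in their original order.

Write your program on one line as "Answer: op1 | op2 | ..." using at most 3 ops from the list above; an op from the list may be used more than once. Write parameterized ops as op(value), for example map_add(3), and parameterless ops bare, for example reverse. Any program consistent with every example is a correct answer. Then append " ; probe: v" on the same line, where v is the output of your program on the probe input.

sort_asc | drop(1) ; probe: [-5, 24, 40, 43, 47]

Check, running the answer program on each example:
  [-35, 25, -38] -> [-38, -35, 25] -> [-35, 25]
  [-31, -35, -26, 13, 36, -17] -> [-35, -31, -26, -17, 13, 36] -> [-31, -26, -17, 13, 36]
  [6, -3, -4, -21, 7, 7, 41, -16, -20] -> [-21, -20, -16, -4, -3, 6, 7, 7, 41] -> [-20, -16, -4, -3, 6, 7, 7, 41]
  probe: [24, -24, 47, -5, 40, 43] -> [-24, -5, 24, 40, 43, 47] -> [-5, 24, 40, 43, 47]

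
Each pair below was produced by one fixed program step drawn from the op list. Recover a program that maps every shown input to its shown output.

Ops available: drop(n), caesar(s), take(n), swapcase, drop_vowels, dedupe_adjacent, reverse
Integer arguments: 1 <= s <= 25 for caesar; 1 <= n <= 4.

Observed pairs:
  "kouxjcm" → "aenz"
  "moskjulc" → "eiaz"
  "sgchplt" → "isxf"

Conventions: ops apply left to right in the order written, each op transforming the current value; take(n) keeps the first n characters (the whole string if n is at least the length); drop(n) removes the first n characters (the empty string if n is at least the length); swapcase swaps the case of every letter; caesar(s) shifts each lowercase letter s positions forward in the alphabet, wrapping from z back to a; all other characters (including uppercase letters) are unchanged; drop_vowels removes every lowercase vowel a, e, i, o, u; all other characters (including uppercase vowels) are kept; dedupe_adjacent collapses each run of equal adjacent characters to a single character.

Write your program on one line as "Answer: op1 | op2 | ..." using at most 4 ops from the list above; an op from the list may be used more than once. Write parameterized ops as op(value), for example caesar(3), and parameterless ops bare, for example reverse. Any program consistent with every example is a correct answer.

caesar(14) | drop_vowels | caesar(2) | take(4)

Check, running the answer program on each example:
  "kouxjcm" -> "ycilxqa" -> "yclxq" -> "aenzs" -> "aenz"
  "moskjulc" -> "acgyxizq" -> "cgyxzq" -> "eiazbs" -> "eiaz"
  "sgchplt" -> "guqvdzh" -> "gqvdzh" -> "isxfbj" -> "isxf"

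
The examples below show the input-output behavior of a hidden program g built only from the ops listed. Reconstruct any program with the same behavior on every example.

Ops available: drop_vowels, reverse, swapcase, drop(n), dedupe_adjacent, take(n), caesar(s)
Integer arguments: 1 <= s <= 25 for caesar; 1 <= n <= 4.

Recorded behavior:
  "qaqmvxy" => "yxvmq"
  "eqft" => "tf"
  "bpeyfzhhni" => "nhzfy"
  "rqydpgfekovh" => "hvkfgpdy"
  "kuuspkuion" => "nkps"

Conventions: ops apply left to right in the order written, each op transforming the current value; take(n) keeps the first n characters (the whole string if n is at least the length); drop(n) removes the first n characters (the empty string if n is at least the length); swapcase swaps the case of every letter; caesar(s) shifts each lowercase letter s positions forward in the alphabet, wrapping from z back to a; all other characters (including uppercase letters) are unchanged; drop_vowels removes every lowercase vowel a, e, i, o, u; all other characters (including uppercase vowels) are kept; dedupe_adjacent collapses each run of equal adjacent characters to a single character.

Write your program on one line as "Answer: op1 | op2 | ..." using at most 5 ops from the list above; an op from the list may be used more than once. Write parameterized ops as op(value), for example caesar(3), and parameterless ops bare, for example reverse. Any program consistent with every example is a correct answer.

drop(2) | dedupe_adjacent | reverse | drop_vowels

Check, running the answer program on each example:
  "qaqmvxy" -> "qmvxy" -> "qmvxy" -> "yxvmq" -> "yxvmq"
  "eqft" -> "ft" -> "ft" -> "tf" -> "tf"
  "bpeyfzhhni" -> "eyfzhhni" -> "eyfzhni" -> "inhzfye" -> "nhzfy"
  "rqydpgfekovh" -> "ydpgfekovh" -> "ydpgfekovh" -> "hvokefgpdy" -> "hvkfgpdy"
  "kuuspkuion" -> "uspkuion" -> "uspkuion" -> "noiukpsu" -> "nkps"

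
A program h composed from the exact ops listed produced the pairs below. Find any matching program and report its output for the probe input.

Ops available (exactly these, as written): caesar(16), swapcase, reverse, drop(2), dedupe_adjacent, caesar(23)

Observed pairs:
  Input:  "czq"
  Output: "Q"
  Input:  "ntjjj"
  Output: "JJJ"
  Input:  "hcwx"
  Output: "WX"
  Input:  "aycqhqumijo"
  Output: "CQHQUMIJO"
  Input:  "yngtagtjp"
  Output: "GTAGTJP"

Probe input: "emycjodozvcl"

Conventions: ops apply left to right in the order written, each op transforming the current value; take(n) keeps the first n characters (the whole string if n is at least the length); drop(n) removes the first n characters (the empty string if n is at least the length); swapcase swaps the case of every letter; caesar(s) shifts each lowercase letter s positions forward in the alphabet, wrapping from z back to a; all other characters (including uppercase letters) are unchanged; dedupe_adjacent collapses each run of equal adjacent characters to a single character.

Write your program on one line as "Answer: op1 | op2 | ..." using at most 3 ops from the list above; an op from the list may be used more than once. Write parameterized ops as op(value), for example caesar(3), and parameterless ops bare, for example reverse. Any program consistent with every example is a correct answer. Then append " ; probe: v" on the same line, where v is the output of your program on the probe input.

drop(2) | swapcase ; probe: "YCJODOZVCL"

Check, running the answer program on each example:
  "czq" -> "q" -> "Q"
  "ntjjj" -> "jjj" -> "JJJ"
  "hcwx" -> "wx" -> "WX"
  "aycqhqumijo" -> "cqhqumijo" -> "CQHQUMIJO"
  "yngtagtjp" -> "gtagtjp" -> "GTAGTJP"
  probe: "emycjodozvcl" -> "ycjodozvcl" -> "YCJODOZVCL"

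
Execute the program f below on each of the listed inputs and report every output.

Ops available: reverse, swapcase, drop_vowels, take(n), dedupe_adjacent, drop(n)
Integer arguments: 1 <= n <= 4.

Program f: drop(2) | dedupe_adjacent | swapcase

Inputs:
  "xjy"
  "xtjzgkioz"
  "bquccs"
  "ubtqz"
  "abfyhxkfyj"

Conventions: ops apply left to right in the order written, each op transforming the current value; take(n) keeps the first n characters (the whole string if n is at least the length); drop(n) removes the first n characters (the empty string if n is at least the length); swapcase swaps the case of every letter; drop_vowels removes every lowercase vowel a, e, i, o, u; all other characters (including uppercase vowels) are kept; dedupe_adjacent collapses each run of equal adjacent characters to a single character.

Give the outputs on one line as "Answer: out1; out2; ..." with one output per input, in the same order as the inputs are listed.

"Y"; "JZGKIOZ"; "UCS"; "TQZ"; "FYHXKFYJ"

Execution, op by op:
  "xjy" -> "y" -> "y" -> "Y"
  "xtjzgkioz" -> "jzgkioz" -> "jzgkioz" -> "JZGKIOZ"
  "bquccs" -> "uccs" -> "ucs" -> "UCS"
  "ubtqz" -> "tqz" -> "tqz" -> "TQZ"
  "abfyhxkfyj" -> "fyhxkfyj" -> "fyhxkfyj" -> "FYHXKFYJ"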